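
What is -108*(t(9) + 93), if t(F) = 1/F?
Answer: -10056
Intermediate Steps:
-108*(t(9) + 93) = -108*(1/9 + 93) = -108*838/9 = -10056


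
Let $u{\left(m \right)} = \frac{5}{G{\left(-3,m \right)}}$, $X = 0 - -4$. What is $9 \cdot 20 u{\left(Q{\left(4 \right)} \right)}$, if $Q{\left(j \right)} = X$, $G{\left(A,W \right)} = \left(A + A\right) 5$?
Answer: $-30$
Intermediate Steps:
$X = 4$ ($X = 0 + 4 = 4$)
$G{\left(A,W \right)} = 10 A$ ($G{\left(A,W \right)} = 2 A 5 = 10 A$)
$Q{\left(j \right)} = 4$
$u{\left(m \right)} = - \frac{1}{6}$ ($u{\left(m \right)} = \frac{5}{10 \left(-3\right)} = \frac{5}{-30} = 5 \left(- \frac{1}{30}\right) = - \frac{1}{6}$)
$9 \cdot 20 u{\left(Q{\left(4 \right)} \right)} = 9 \cdot 20 \left(- \frac{1}{6}\right) = 180 \left(- \frac{1}{6}\right) = -30$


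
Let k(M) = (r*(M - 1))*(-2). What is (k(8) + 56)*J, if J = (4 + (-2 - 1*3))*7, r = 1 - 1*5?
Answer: -784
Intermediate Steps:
r = -4 (r = 1 - 5 = -4)
k(M) = -8 + 8*M (k(M) = -4*(M - 1)*(-2) = -4*(-1 + M)*(-2) = (4 - 4*M)*(-2) = -8 + 8*M)
J = -7 (J = (4 + (-2 - 3))*7 = (4 - 5)*7 = -1*7 = -7)
(k(8) + 56)*J = ((-8 + 8*8) + 56)*(-7) = ((-8 + 64) + 56)*(-7) = (56 + 56)*(-7) = 112*(-7) = -784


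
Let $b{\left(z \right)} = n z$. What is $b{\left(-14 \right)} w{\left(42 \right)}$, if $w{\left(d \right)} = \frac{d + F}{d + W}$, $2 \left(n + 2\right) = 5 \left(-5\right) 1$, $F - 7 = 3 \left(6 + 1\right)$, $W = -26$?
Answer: $\frac{7105}{8} \approx 888.13$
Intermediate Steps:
$F = 28$ ($F = 7 + 3 \left(6 + 1\right) = 7 + 3 \cdot 7 = 7 + 21 = 28$)
$n = - \frac{29}{2}$ ($n = -2 + \frac{5 \left(-5\right) 1}{2} = -2 + \frac{\left(-25\right) 1}{2} = -2 + \frac{1}{2} \left(-25\right) = -2 - \frac{25}{2} = - \frac{29}{2} \approx -14.5$)
$b{\left(z \right)} = - \frac{29 z}{2}$
$w{\left(d \right)} = \frac{28 + d}{-26 + d}$ ($w{\left(d \right)} = \frac{d + 28}{d - 26} = \frac{28 + d}{-26 + d}$)
$b{\left(-14 \right)} w{\left(42 \right)} = \left(- \frac{29}{2}\right) \left(-14\right) \frac{28 + 42}{-26 + 42} = 203 \cdot \frac{1}{16} \cdot 70 = 203 \cdot \frac{35}{8} = \frac{7105}{8}$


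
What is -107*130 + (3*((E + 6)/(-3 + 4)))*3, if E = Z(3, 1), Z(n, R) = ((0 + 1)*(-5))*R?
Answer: -13901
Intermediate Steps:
Z(n, R) = -5*R (Z(n, R) = (1*(-5))*R = -5*R)
E = -5 (E = -5*1 = -5)
-107*130 + (3*((E + 6)/(-3 + 4)))*3 = -107*130 + (3*((-5 + 6)/(-3 + 4)))*3 = -13910 + (3*(1/1))*3 = -13910 + (3*(1*1))*3 = -13910 + (3*1)*3 = -13910 + 3*3 = -13910 + 9 = -13901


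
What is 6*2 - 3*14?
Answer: -30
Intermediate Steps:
6*2 - 3*14 = 12 - 42 = -30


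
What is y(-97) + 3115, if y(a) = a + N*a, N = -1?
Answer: 3115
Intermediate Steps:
y(a) = 0 (y(a) = a - a = 0)
y(-97) + 3115 = 0 + 3115 = 3115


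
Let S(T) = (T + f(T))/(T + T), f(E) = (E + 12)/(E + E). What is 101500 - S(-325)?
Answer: 42883539063/422500 ≈ 1.0150e+5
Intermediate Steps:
f(E) = (12 + E)/(2*E) (f(E) = (12 + E)/((2*E)) = (12 + E)*(1/(2*E)) = (12 + E)/(2*E))
S(T) = (T + (12 + T)/(2*T))/(2*T) (S(T) = (T + (12 + T)/(2*T))/(T + T) = (T + (12 + T)/(2*T))/((2*T)) = (T + (12 + T)/(2*T))*(1/(2*T)) = (T + (12 + T)/(2*T))/(2*T))
101500 - S(-325) = 101500 - (12 - 325 + 2*(-325)²)/(4*(-325)²) = 101500 - (12 - 325 + 2*105625)/(4*105625) = 101500 - (12 - 325 + 211250)/(4*105625) = 101500 - 210937/(4*105625) = 101500 - 1*210937/422500 = 101500 - 210937/422500 = 42883539063/422500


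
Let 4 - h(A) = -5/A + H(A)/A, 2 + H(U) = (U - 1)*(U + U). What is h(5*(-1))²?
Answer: 5329/25 ≈ 213.16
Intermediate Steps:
H(U) = -2 + 2*U*(-1 + U) (H(U) = -2 + (U - 1)*(U + U) = -2 + (-1 + U)*(2*U) = -2 + 2*U*(-1 + U))
h(A) = 4 + 5/A - (-2 - 2*A + 2*A²)/A (h(A) = 4 - (-5/A + (-2 - 2*A + 2*A²)/A) = 4 + (5/A - (-2 - 2*A + 2*A²)/A) = 4 + 5/A - (-2 - 2*A + 2*A²)/A)
h(5*(-1))² = (6 - 10*(-1) + 7/((5*(-1))))² = (6 - 2*(-5) + 7/(-5))² = (6 + 10 + 7*(-⅕))² = (6 + 10 - 7/5)² = (73/5)² = 5329/25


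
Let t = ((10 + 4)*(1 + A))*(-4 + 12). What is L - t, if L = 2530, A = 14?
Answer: 850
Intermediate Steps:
t = 1680 (t = ((10 + 4)*(1 + 14))*(-4 + 12) = (14*15)*8 = 210*8 = 1680)
L - t = 2530 - 1*1680 = 2530 - 1680 = 850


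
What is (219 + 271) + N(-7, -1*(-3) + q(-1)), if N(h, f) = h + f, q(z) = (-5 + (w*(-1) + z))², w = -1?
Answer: 511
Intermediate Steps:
q(z) = (-4 + z)² (q(z) = (-5 + (-1*(-1) + z))² = (-5 + (1 + z))² = (-4 + z)²)
N(h, f) = f + h
(219 + 271) + N(-7, -1*(-3) + q(-1)) = (219 + 271) + ((-1*(-3) + (-4 - 1)²) - 7) = 490 + ((3 + (-5)²) - 7) = 490 + ((3 + 25) - 7) = 490 + (28 - 7) = 490 + 21 = 511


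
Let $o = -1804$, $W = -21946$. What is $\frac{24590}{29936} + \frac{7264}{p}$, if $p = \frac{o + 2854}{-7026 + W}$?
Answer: $- \frac{1575020863397}{7858200} \approx -2.0043 \cdot 10^{5}$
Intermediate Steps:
$p = - \frac{525}{14486}$ ($p = \frac{-1804 + 2854}{-7026 - 21946} = \frac{1050}{-28972} = 1050 \left(- \frac{1}{28972}\right) = - \frac{525}{14486} \approx -0.036242$)
$\frac{24590}{29936} + \frac{7264}{p} = \frac{24590}{29936} + \frac{7264}{- \frac{525}{14486}} = 24590 \cdot \frac{1}{29936} + 7264 \left(- \frac{14486}{525}\right) = \frac{12295}{14968} - \frac{105226304}{525} = - \frac{1575020863397}{7858200}$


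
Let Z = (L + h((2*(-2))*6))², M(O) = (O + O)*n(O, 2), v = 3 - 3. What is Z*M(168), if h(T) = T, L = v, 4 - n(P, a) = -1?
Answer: 967680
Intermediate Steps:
n(P, a) = 5 (n(P, a) = 4 - 1*(-1) = 4 + 1 = 5)
v = 0
L = 0
M(O) = 10*O (M(O) = (O + O)*5 = (2*O)*5 = 10*O)
Z = 576 (Z = (0 + (2*(-2))*6)² = (0 - 4*6)² = (0 - 24)² = (-24)² = 576)
Z*M(168) = 576*(10*168) = 576*1680 = 967680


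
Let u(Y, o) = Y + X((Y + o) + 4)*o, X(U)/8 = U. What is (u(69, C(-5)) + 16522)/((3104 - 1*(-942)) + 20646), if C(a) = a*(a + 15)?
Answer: 7391/24692 ≈ 0.29933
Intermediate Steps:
C(a) = a*(15 + a)
X(U) = 8*U
u(Y, o) = Y + o*(32 + 8*Y + 8*o) (u(Y, o) = Y + (8*((Y + o) + 4))*o = Y + (8*(4 + Y + o))*o = Y + (32 + 8*Y + 8*o)*o = Y + o*(32 + 8*Y + 8*o))
(u(69, C(-5)) + 16522)/((3104 - 1*(-942)) + 20646) = ((69 + 8*(-5*(15 - 5))*(4 + 69 - 5*(15 - 5))) + 16522)/((3104 - 1*(-942)) + 20646) = ((69 + 8*(-5*10)*(4 + 69 - 5*10)) + 16522)/((3104 + 942) + 20646) = ((69 + 8*(-50)*(4 + 69 - 50)) + 16522)/(4046 + 20646) = ((69 + 8*(-50)*23) + 16522)/24692 = ((69 - 9200) + 16522)*(1/24692) = (-9131 + 16522)*(1/24692) = 7391*(1/24692) = 7391/24692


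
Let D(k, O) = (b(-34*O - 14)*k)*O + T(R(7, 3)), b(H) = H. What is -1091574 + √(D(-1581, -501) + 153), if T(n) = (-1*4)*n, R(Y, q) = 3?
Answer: -1091574 + √13481218761 ≈ -9.7547e+5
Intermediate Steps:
T(n) = -4*n
D(k, O) = -12 + O*k*(-14 - 34*O) (D(k, O) = ((-34*O - 14)*k)*O - 4*3 = ((-14 - 34*O)*k)*O - 12 = (k*(-14 - 34*O))*O - 12 = O*k*(-14 - 34*O) - 12 = -12 + O*k*(-14 - 34*O))
-1091574 + √(D(-1581, -501) + 153) = -1091574 + √((-12 - 2*(-501)*(-1581)*(7 + 17*(-501))) + 153) = -1091574 + √((-12 - 2*(-501)*(-1581)*(7 - 8517)) + 153) = -1091574 + √((-12 - 2*(-501)*(-1581)*(-8510)) + 153) = -1091574 + √((-12 + 13481218620) + 153) = -1091574 + √(13481218608 + 153) = -1091574 + √13481218761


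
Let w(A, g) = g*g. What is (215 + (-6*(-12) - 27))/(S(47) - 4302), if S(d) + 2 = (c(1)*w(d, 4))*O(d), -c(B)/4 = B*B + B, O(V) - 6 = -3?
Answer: -65/1172 ≈ -0.055461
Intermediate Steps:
O(V) = 3 (O(V) = 6 - 3 = 3)
c(B) = -4*B - 4*B² (c(B) = -4*(B*B + B) = -4*(B² + B) = -4*(B + B²) = -4*B - 4*B²)
w(A, g) = g²
S(d) = -386 (S(d) = -2 + (-4*1*(1 + 1)*4²)*3 = -2 + (-4*1*2*16)*3 = -2 - 8*16*3 = -2 - 128*3 = -2 - 384 = -386)
(215 + (-6*(-12) - 27))/(S(47) - 4302) = (215 + (-6*(-12) - 27))/(-386 - 4302) = (215 + (72 - 27))/(-4688) = (215 + 45)*(-1/4688) = 260*(-1/4688) = -65/1172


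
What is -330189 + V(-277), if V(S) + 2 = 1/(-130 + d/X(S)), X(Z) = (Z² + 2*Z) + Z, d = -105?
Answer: -3257943493293/9866845 ≈ -3.3019e+5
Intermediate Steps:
X(Z) = Z² + 3*Z
V(S) = -2 + 1/(-130 - 105/(S*(3 + S))) (V(S) = -2 + 1/(-130 - 105*1/(S*(3 + S))) = -2 + 1/(-130 - 105/(S*(3 + S))))
-330189 + V(-277) = -330189 + 3*(-70 - 87*(-277)*(3 - 277))/(5*(21 + 26*(-277)*(3 - 277))) = -330189 + 3*(-70 - 87*(-277)*(-274))/(5*(21 + 26*(-277)*(-274))) = -330189 + 3*(-70 - 6603126)/(5*(21 + 1973348)) = -330189 + (⅗)*(-6603196)/1973369 = -330189 + (⅗)*(1/1973369)*(-6603196) = -330189 - 19809588/9866845 = -3257943493293/9866845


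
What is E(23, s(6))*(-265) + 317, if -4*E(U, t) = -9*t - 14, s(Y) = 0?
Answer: -1221/2 ≈ -610.50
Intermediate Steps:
E(U, t) = 7/2 + 9*t/4 (E(U, t) = -(-9*t - 14)/4 = -(-14 - 9*t)/4 = 7/2 + 9*t/4)
E(23, s(6))*(-265) + 317 = (7/2 + (9/4)*0)*(-265) + 317 = (7/2 + 0)*(-265) + 317 = (7/2)*(-265) + 317 = -1855/2 + 317 = -1221/2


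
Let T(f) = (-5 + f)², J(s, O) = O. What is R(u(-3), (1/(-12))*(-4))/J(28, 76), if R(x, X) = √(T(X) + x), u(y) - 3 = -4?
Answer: √187/228 ≈ 0.059977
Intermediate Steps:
u(y) = -1 (u(y) = 3 - 4 = -1)
R(x, X) = √(x + (-5 + X)²) (R(x, X) = √((-5 + X)² + x) = √(x + (-5 + X)²))
R(u(-3), (1/(-12))*(-4))/J(28, 76) = √(-1 + (-5 + (1/(-12))*(-4))²)/76 = √(-1 + (-5 + (1*(-1/12))*(-4))²)*(1/76) = √(-1 + (-5 - 1/12*(-4))²)*(1/76) = √(-1 + (-5 + ⅓)²)*(1/76) = √(-1 + (-14/3)²)*(1/76) = √(-1 + 196/9)*(1/76) = √(187/9)*(1/76) = (√187/3)*(1/76) = √187/228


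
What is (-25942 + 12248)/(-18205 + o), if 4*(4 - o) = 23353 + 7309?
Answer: 27388/51733 ≈ 0.52941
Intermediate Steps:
o = -15323/2 (o = 4 - (23353 + 7309)/4 = 4 - ¼*30662 = 4 - 15331/2 = -15323/2 ≈ -7661.5)
(-25942 + 12248)/(-18205 + o) = (-25942 + 12248)/(-18205 - 15323/2) = -13694/(-51733/2) = -13694*(-2/51733) = 27388/51733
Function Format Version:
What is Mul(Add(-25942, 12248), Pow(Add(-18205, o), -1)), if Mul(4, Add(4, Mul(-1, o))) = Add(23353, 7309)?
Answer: Rational(27388, 51733) ≈ 0.52941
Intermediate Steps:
o = Rational(-15323, 2) (o = Add(4, Mul(Rational(-1, 4), Add(23353, 7309))) = Add(4, Mul(Rational(-1, 4), 30662)) = Add(4, Rational(-15331, 2)) = Rational(-15323, 2) ≈ -7661.5)
Mul(Add(-25942, 12248), Pow(Add(-18205, o), -1)) = Mul(Add(-25942, 12248), Pow(Add(-18205, Rational(-15323, 2)), -1)) = Mul(-13694, Pow(Rational(-51733, 2), -1)) = Mul(-13694, Rational(-2, 51733)) = Rational(27388, 51733)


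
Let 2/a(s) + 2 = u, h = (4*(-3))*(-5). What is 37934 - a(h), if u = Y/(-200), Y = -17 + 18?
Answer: 15211934/401 ≈ 37935.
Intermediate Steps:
h = 60 (h = -12*(-5) = 60)
Y = 1
u = -1/200 (u = 1/(-200) = 1*(-1/200) = -1/200 ≈ -0.0050000)
a(s) = -400/401 (a(s) = 2/(-2 - 1/200) = 2/(-401/200) = 2*(-200/401) = -400/401)
37934 - a(h) = 37934 - 1*(-400/401) = 37934 + 400/401 = 15211934/401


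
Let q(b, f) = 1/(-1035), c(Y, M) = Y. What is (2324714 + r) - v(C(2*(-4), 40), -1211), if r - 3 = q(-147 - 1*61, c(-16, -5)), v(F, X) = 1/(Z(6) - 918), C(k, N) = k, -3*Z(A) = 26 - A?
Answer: 6674471731861/2871090 ≈ 2.3247e+6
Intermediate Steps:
Z(A) = -26/3 + A/3 (Z(A) = -(26 - A)/3 = -26/3 + A/3)
q(b, f) = -1/1035
v(F, X) = -3/2774 (v(F, X) = 1/((-26/3 + (⅓)*6) - 918) = 1/((-26/3 + 2) - 918) = 1/(-20/3 - 918) = 1/(-2774/3) = -3/2774)
r = 3104/1035 (r = 3 - 1/1035 = 3104/1035 ≈ 2.9990)
(2324714 + r) - v(C(2*(-4), 40), -1211) = (2324714 + 3104/1035) - 1*(-3/2774) = 2406082094/1035 + 3/2774 = 6674471731861/2871090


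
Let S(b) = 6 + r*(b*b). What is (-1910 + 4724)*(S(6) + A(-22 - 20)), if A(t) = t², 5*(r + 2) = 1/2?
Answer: 23941512/5 ≈ 4.7883e+6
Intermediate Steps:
r = -19/10 (r = -2 + (⅕)/2 = -2 + (⅕)*(½) = -2 + ⅒ = -19/10 ≈ -1.9000)
S(b) = 6 - 19*b²/10 (S(b) = 6 - 19*b*b/10 = 6 - 19*b²/10)
(-1910 + 4724)*(S(6) + A(-22 - 20)) = (-1910 + 4724)*((6 - 19/10*6²) + (-22 - 20)²) = 2814*((6 - 19/10*36) + (-42)²) = 2814*((6 - 342/5) + 1764) = 2814*(-312/5 + 1764) = 2814*(8508/5) = 23941512/5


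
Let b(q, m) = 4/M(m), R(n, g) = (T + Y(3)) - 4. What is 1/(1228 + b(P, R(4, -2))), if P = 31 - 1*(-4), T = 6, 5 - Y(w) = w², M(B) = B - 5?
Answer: 7/8592 ≈ 0.00081471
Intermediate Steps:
M(B) = -5 + B
Y(w) = 5 - w²
R(n, g) = -2 (R(n, g) = (6 + (5 - 1*3²)) - 4 = (6 + (5 - 1*9)) - 4 = (6 + (5 - 9)) - 4 = (6 - 4) - 4 = 2 - 4 = -2)
P = 35 (P = 31 + 4 = 35)
b(q, m) = 4/(-5 + m)
1/(1228 + b(P, R(4, -2))) = 1/(1228 + 4/(-5 - 2)) = 1/(1228 + 4/(-7)) = 1/(1228 + 4*(-⅐)) = 1/(1228 - 4/7) = 1/(8592/7) = 7/8592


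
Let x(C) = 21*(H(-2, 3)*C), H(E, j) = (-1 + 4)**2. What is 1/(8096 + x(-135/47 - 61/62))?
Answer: 2914/21467951 ≈ 0.00013574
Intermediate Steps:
H(E, j) = 9 (H(E, j) = 3**2 = 9)
x(C) = 189*C (x(C) = 21*(9*C) = 189*C)
1/(8096 + x(-135/47 - 61/62)) = 1/(8096 + 189*(-135/47 - 61/62)) = 1/(8096 + 189*(-11237/2914)) = 1/(8096 - 2123793/2914) = 1/(21467951/2914) = 2914/21467951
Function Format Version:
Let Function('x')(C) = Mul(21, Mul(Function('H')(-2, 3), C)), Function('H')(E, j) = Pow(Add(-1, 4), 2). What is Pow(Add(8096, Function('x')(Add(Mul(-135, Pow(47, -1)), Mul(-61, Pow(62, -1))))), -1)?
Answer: Rational(2914, 21467951) ≈ 0.00013574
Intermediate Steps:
Function('H')(E, j) = 9 (Function('H')(E, j) = Pow(3, 2) = 9)
Function('x')(C) = Mul(189, C) (Function('x')(C) = Mul(21, Mul(9, C)) = Mul(189, C))
Pow(Add(8096, Function('x')(Add(Mul(-135, Pow(47, -1)), Mul(-61, Pow(62, -1))))), -1) = Pow(Add(8096, Mul(189, Add(Mul(-135, Pow(47, -1)), Mul(-61, Pow(62, -1))))), -1) = Pow(Add(8096, Mul(189, Add(Mul(-135, Rational(1, 47)), Mul(-61, Rational(1, 62))))), -1) = Pow(Add(8096, Mul(189, Add(Rational(-135, 47), Rational(-61, 62)))), -1) = Pow(Add(8096, Mul(189, Rational(-11237, 2914))), -1) = Pow(Add(8096, Rational(-2123793, 2914)), -1) = Pow(Rational(21467951, 2914), -1) = Rational(2914, 21467951)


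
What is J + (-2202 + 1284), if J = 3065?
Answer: 2147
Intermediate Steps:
J + (-2202 + 1284) = 3065 + (-2202 + 1284) = 3065 - 918 = 2147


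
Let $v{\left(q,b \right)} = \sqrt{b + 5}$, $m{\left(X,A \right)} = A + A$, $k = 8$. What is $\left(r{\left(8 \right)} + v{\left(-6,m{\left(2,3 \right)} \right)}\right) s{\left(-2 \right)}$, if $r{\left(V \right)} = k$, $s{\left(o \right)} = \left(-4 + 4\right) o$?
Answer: $0$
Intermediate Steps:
$m{\left(X,A \right)} = 2 A$
$s{\left(o \right)} = 0$ ($s{\left(o \right)} = 0 o = 0$)
$r{\left(V \right)} = 8$
$v{\left(q,b \right)} = \sqrt{5 + b}$
$\left(r{\left(8 \right)} + v{\left(-6,m{\left(2,3 \right)} \right)}\right) s{\left(-2 \right)} = \left(8 + \sqrt{5 + 2 \cdot 3}\right) 0 = \left(8 + \sqrt{5 + 6}\right) 0 = \left(8 + \sqrt{11}\right) 0 = 0$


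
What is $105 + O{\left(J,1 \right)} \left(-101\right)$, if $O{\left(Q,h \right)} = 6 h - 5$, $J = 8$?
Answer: $4$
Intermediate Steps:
$O{\left(Q,h \right)} = -5 + 6 h$
$105 + O{\left(J,1 \right)} \left(-101\right) = 105 + \left(-5 + 6 \cdot 1\right) \left(-101\right) = 105 + \left(-5 + 6\right) \left(-101\right) = 105 + 1 \left(-101\right) = 105 - 101 = 4$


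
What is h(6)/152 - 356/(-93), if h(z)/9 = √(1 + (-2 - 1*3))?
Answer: 356/93 + 9*I/76 ≈ 3.828 + 0.11842*I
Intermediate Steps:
h(z) = 18*I (h(z) = 9*√(1 + (-2 - 1*3)) = 9*√(1 + (-2 - 3)) = 9*√(1 - 5) = 9*√(-4) = 9*(2*I) = 18*I)
h(6)/152 - 356/(-93) = (18*I)/152 - 356/(-93) = (18*I)*(1/152) - 356*(-1/93) = 9*I/76 + 356/93 = 356/93 + 9*I/76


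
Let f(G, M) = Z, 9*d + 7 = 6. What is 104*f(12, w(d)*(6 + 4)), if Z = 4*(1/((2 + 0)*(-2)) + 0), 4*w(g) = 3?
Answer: -104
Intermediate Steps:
d = -⅑ (d = -7/9 + (⅑)*6 = -7/9 + ⅔ = -⅑ ≈ -0.11111)
w(g) = ¾ (w(g) = (¼)*3 = ¾)
Z = -1 (Z = 4*(-½/2 + 0) = 4*((½)*(-½) + 0) = 4*(-¼ + 0) = 4*(-¼) = -1)
f(G, M) = -1
104*f(12, w(d)*(6 + 4)) = 104*(-1) = -104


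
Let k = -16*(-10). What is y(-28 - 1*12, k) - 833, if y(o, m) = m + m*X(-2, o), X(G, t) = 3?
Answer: -193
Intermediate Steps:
k = 160
y(o, m) = 4*m (y(o, m) = m + m*3 = m + 3*m = 4*m)
y(-28 - 1*12, k) - 833 = 4*160 - 833 = 640 - 833 = -193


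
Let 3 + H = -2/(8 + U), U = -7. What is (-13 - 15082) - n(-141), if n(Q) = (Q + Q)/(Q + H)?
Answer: -1102076/73 ≈ -15097.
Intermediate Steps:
H = -5 (H = -3 - 2/(8 - 7) = -3 - 2/1 = -3 - 2*1 = -3 - 2 = -5)
n(Q) = 2*Q/(-5 + Q) (n(Q) = (Q + Q)/(Q - 5) = (2*Q)/(-5 + Q) = 2*Q/(-5 + Q))
(-13 - 15082) - n(-141) = (-13 - 15082) - 2*(-141)/(-5 - 141) = -15095 - 2*(-141)/(-146) = -15095 - 2*(-141)*(-1)/146 = -15095 - 1*141/73 = -15095 - 141/73 = -1102076/73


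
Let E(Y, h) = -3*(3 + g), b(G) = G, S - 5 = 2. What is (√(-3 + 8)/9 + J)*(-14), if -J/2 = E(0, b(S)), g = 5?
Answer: -672 - 14*√5/9 ≈ -675.48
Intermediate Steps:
S = 7 (S = 5 + 2 = 7)
E(Y, h) = -24 (E(Y, h) = -3*(3 + 5) = -3*8 = -24)
J = 48 (J = -2*(-24) = 48)
(√(-3 + 8)/9 + J)*(-14) = (√(-3 + 8)/9 + 48)*(-14) = (√5*(⅑) + 48)*(-14) = (√5/9 + 48)*(-14) = (48 + √5/9)*(-14) = -672 - 14*√5/9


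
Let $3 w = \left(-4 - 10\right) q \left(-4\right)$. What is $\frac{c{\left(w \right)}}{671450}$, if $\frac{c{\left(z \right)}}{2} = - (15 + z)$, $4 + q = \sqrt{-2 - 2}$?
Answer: $\frac{179}{1007175} - \frac{112 i}{1007175} \approx 0.00017772 - 0.0001112 i$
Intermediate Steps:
$q = -4 + 2 i$ ($q = -4 + \sqrt{-2 - 2} = -4 + \sqrt{-4} = -4 + 2 i \approx -4.0 + 2.0 i$)
$w = - \frac{224}{3} + \frac{112 i}{3}$ ($w = \frac{\left(-4 - 10\right) \left(-4 + 2 i\right) \left(-4\right)}{3} = \frac{\left(-14\right) \left(16 - 8 i\right)}{3} = \frac{-224 + 112 i}{3} = - \frac{224}{3} + \frac{112 i}{3} \approx -74.667 + 37.333 i$)
$c{\left(z \right)} = -30 - 2 z$ ($c{\left(z \right)} = 2 \left(- (15 + z)\right) = 2 \left(-15 - z\right) = -30 - 2 z$)
$\frac{c{\left(w \right)}}{671450} = \frac{-30 - 2 \left(- \frac{224}{3} + \frac{112 i}{3}\right)}{671450} = \left(-30 + \left(\frac{448}{3} - \frac{224 i}{3}\right)\right) \frac{1}{671450} = \left(\frac{358}{3} - \frac{224 i}{3}\right) \frac{1}{671450} = \frac{179}{1007175} - \frac{112 i}{1007175}$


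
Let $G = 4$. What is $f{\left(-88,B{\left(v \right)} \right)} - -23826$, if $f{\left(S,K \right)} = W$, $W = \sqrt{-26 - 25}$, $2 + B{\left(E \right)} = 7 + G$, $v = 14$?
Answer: $23826 + i \sqrt{51} \approx 23826.0 + 7.1414 i$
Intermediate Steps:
$B{\left(E \right)} = 9$ ($B{\left(E \right)} = -2 + \left(7 + 4\right) = -2 + 11 = 9$)
$W = i \sqrt{51}$ ($W = \sqrt{-51} = i \sqrt{51} \approx 7.1414 i$)
$f{\left(S,K \right)} = i \sqrt{51}$
$f{\left(-88,B{\left(v \right)} \right)} - -23826 = i \sqrt{51} - -23826 = i \sqrt{51} + 23826 = 23826 + i \sqrt{51}$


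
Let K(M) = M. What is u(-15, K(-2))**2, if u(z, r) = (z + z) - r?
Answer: 784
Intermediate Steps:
u(z, r) = -r + 2*z (u(z, r) = 2*z - r = -r + 2*z)
u(-15, K(-2))**2 = (-1*(-2) + 2*(-15))**2 = (2 - 30)**2 = (-28)**2 = 784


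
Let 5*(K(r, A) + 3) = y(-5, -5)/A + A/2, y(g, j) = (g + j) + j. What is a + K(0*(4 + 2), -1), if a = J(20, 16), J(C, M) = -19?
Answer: -191/10 ≈ -19.100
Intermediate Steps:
y(g, j) = g + 2*j
K(r, A) = -3 - 3/A + A/10 (K(r, A) = -3 + ((-5 + 2*(-5))/A + A/2)/5 = -3 + ((-5 - 10)/A + A*(½))/5 = -3 + (-15/A + A/2)/5 = -3 + (A/2 - 15/A)/5 = -3 + (-3/A + A/10) = -3 - 3/A + A/10)
a = -19
a + K(0*(4 + 2), -1) = -19 + (-3 - 3/(-1) + (⅒)*(-1)) = -19 + (-3 - 3*(-1) - ⅒) = -19 + (-3 + 3 - ⅒) = -19 - ⅒ = -191/10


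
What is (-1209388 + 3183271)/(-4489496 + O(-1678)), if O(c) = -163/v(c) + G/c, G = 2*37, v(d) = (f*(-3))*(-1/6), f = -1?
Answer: -1656087837/3766413667 ≈ -0.43970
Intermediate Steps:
v(d) = -½ (v(d) = (-1*(-3))*(-1/6) = 3*(-1*⅙) = 3*(-⅙) = -½)
G = 74
O(c) = 326 + 74/c (O(c) = -163/(-½) + 74/c = -163*(-2) + 74/c = 326 + 74/c)
(-1209388 + 3183271)/(-4489496 + O(-1678)) = (-1209388 + 3183271)/(-4489496 + (326 + 74/(-1678))) = 1973883/(-4489496 + (326 + 74*(-1/1678))) = 1973883/(-4489496 + (326 - 37/839)) = 1973883/(-4489496 + 273477/839) = 1973883/(-3766413667/839) = 1973883*(-839/3766413667) = -1656087837/3766413667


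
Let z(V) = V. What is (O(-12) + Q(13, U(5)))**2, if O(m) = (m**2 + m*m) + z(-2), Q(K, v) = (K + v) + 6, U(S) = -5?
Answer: 90000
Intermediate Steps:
Q(K, v) = 6 + K + v
O(m) = -2 + 2*m**2 (O(m) = (m**2 + m*m) - 2 = (m**2 + m**2) - 2 = 2*m**2 - 2 = -2 + 2*m**2)
(O(-12) + Q(13, U(5)))**2 = ((-2 + 2*(-12)**2) + (6 + 13 - 5))**2 = ((-2 + 2*144) + 14)**2 = ((-2 + 288) + 14)**2 = (286 + 14)**2 = 300**2 = 90000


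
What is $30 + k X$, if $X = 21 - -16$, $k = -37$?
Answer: $-1339$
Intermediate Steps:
$X = 37$ ($X = 21 + 16 = 37$)
$30 + k X = 30 - 1369 = -1339$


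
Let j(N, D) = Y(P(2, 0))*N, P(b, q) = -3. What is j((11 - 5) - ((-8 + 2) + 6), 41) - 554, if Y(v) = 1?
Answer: -548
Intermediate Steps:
j(N, D) = N (j(N, D) = 1*N = N)
j((11 - 5) - ((-8 + 2) + 6), 41) - 554 = ((11 - 5) - ((-8 + 2) + 6)) - 554 = (6 - (-6 + 6)) - 554 = (6 - 1*0) - 554 = (6 + 0) - 554 = 6 - 554 = -548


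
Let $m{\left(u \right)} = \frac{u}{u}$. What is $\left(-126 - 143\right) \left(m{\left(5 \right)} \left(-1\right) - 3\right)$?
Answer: $1076$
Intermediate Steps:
$m{\left(u \right)} = 1$
$\left(-126 - 143\right) \left(m{\left(5 \right)} \left(-1\right) - 3\right) = \left(-126 - 143\right) \left(1 \left(-1\right) - 3\right) = - 269 \left(-1 - 3\right) = \left(-269\right) \left(-4\right) = 1076$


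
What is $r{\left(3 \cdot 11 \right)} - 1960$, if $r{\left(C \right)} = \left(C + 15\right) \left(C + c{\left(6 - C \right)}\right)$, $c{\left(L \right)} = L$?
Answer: $-1672$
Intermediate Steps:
$r{\left(C \right)} = 90 + 6 C$ ($r{\left(C \right)} = \left(C + 15\right) \left(C - \left(-6 + C\right)\right) = \left(15 + C\right) 6 = 90 + 6 C$)
$r{\left(3 \cdot 11 \right)} - 1960 = \left(90 + 6 \cdot 3 \cdot 11\right) - 1960 = \left(90 + 6 \cdot 33\right) - 1960 = \left(90 + 198\right) - 1960 = 288 - 1960 = -1672$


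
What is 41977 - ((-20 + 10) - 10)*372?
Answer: 49417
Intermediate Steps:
41977 - ((-20 + 10) - 10)*372 = 41977 - (-10 - 10)*372 = 41977 - (-20)*372 = 41977 - 1*(-7440) = 41977 + 7440 = 49417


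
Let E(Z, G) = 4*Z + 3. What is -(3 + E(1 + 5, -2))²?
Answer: -900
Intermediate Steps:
E(Z, G) = 3 + 4*Z
-(3 + E(1 + 5, -2))² = -(3 + (3 + 4*(1 + 5)))² = -(3 + (3 + 4*6))² = -(3 + (3 + 24))² = -(3 + 27)² = -1*30² = -1*900 = -900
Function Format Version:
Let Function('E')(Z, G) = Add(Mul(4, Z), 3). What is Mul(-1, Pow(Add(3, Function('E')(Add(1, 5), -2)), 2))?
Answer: -900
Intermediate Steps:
Function('E')(Z, G) = Add(3, Mul(4, Z))
Mul(-1, Pow(Add(3, Function('E')(Add(1, 5), -2)), 2)) = Mul(-1, Pow(Add(3, Add(3, Mul(4, Add(1, 5)))), 2)) = Mul(-1, Pow(Add(3, Add(3, Mul(4, 6))), 2)) = Mul(-1, Pow(Add(3, Add(3, 24)), 2)) = Mul(-1, Pow(Add(3, 27), 2)) = Mul(-1, Pow(30, 2)) = Mul(-1, 900) = -900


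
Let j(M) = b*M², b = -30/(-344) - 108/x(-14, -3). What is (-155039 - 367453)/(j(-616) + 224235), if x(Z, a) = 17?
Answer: 127313884/524695853 ≈ 0.24264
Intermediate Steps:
b = -18321/2924 (b = -30/(-344) - 108/17 = -30*(-1/344) - 108*1/17 = 15/172 - 108/17 = -18321/2924 ≈ -6.2657)
j(M) = -18321*M²/2924
(-155039 - 367453)/(j(-616) + 224235) = (-155039 - 367453)/(-18321/2924*(-616)² + 224235) = -522492/(-18321/2924*379456 + 224235) = -522492/(-1738003344/731 + 224235) = -522492/(-1574087559/731) = -522492*(-731/1574087559) = 127313884/524695853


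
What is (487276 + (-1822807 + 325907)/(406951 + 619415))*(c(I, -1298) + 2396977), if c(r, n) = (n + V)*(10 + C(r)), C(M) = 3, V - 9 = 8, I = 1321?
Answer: 595226226085622792/513183 ≈ 1.1599e+12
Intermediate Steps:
V = 17 (V = 9 + 8 = 17)
c(r, n) = 221 + 13*n (c(r, n) = (n + 17)*(10 + 3) = (17 + n)*13 = 221 + 13*n)
(487276 + (-1822807 + 325907)/(406951 + 619415))*(c(I, -1298) + 2396977) = (487276 + (-1822807 + 325907)/(406951 + 619415))*((221 + 13*(-1298)) + 2396977) = (487276 - 1496900/1026366)*((221 - 16874) + 2396977) = (487276 - 1496900*1/1026366)*(-16653 + 2396977) = (487276 - 748450/513183)*2380324 = (250061011058/513183)*2380324 = 595226226085622792/513183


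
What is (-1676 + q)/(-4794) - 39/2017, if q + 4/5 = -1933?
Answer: 35470003/48347490 ≈ 0.73365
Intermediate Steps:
q = -9669/5 (q = -⅘ - 1933 = -9669/5 ≈ -1933.8)
(-1676 + q)/(-4794) - 39/2017 = (-1676 - 9669/5)/(-4794) - 39/2017 = -18049/5*(-1/4794) - 39*1/2017 = 18049/23970 - 39/2017 = 35470003/48347490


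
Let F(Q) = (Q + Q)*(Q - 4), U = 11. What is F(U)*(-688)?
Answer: -105952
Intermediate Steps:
F(Q) = 2*Q*(-4 + Q) (F(Q) = (2*Q)*(-4 + Q) = 2*Q*(-4 + Q))
F(U)*(-688) = (2*11*(-4 + 11))*(-688) = (2*11*7)*(-688) = 154*(-688) = -105952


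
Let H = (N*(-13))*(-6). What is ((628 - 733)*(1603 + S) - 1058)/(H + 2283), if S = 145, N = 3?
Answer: -184598/2517 ≈ -73.340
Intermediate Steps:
H = 234 (H = (3*(-13))*(-6) = -39*(-6) = 234)
((628 - 733)*(1603 + S) - 1058)/(H + 2283) = ((628 - 733)*(1603 + 145) - 1058)/(234 + 2283) = (-105*1748 - 1058)/2517 = (-183540 - 1058)*(1/2517) = -184598*1/2517 = -184598/2517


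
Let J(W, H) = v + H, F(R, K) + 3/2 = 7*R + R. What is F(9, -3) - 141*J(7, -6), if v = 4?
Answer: 705/2 ≈ 352.50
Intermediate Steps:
F(R, K) = -3/2 + 8*R (F(R, K) = -3/2 + (7*R + R) = -3/2 + 8*R)
J(W, H) = 4 + H
F(9, -3) - 141*J(7, -6) = (-3/2 + 8*9) - 141*(4 - 6) = (-3/2 + 72) - 141*(-2) = 141/2 + 282 = 705/2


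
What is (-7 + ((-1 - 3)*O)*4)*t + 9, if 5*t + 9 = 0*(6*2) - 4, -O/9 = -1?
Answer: 2008/5 ≈ 401.60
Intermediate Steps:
O = 9 (O = -9*(-1) = 9)
t = -13/5 (t = -9/5 + (0*(6*2) - 4)/5 = -9/5 + (0*12 - 4)/5 = -9/5 + (0 - 4)/5 = -9/5 + (⅕)*(-4) = -9/5 - ⅘ = -13/5 ≈ -2.6000)
(-7 + ((-1 - 3)*O)*4)*t + 9 = (-7 + ((-1 - 3)*9)*4)*(-13/5) + 9 = (-7 - 4*9*4)*(-13/5) + 9 = (-7 - 36*4)*(-13/5) + 9 = (-7 - 144)*(-13/5) + 9 = -151*(-13/5) + 9 = 1963/5 + 9 = 2008/5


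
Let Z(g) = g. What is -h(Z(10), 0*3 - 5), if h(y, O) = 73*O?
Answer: 365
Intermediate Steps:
-h(Z(10), 0*3 - 5) = -73*(0*3 - 5) = -73*(0 - 5) = -73*(-5) = -1*(-365) = 365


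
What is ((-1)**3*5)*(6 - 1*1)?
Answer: -25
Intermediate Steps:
((-1)**3*5)*(6 - 1*1) = (-1*5)*(6 - 1) = -5*5 = -25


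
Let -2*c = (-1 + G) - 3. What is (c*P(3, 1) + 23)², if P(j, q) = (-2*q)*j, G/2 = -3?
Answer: 49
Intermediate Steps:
G = -6 (G = 2*(-3) = -6)
P(j, q) = -2*j*q
c = 5 (c = -((-1 - 6) - 3)/2 = -(-7 - 3)/2 = -½*(-10) = 5)
(c*P(3, 1) + 23)² = (5*(-2*3*1) + 23)² = (5*(-6) + 23)² = (-30 + 23)² = (-7)² = 49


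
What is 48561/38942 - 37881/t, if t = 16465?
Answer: -675605037/641180030 ≈ -1.0537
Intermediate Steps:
48561/38942 - 37881/t = 48561/38942 - 37881/16465 = -675605037/641180030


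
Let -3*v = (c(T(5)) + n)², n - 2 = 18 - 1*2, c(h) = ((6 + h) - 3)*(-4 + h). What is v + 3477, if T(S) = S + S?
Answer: 405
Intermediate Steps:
T(S) = 2*S
c(h) = (-4 + h)*(3 + h) (c(h) = (3 + h)*(-4 + h) = (-4 + h)*(3 + h))
n = 18 (n = 2 + (18 - 1*2) = 2 + (18 - 2) = 2 + 16 = 18)
v = -3072 (v = -((-12 + (2*5)² - 2*5) + 18)²/3 = -((-12 + 10² - 1*10) + 18)²/3 = -((-12 + 100 - 10) + 18)²/3 = -(78 + 18)²/3 = -⅓*96² = -⅓*9216 = -3072)
v + 3477 = -3072 + 3477 = 405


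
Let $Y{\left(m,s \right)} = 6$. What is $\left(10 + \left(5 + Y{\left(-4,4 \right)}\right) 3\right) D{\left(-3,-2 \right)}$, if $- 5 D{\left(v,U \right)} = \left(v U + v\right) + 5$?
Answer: $- \frac{344}{5} \approx -68.8$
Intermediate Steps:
$D{\left(v,U \right)} = -1 - \frac{v}{5} - \frac{U v}{5}$ ($D{\left(v,U \right)} = - \frac{\left(v U + v\right) + 5}{5} = - \frac{\left(U v + v\right) + 5}{5} = - \frac{\left(v + U v\right) + 5}{5} = - \frac{5 + v + U v}{5} = -1 - \frac{v}{5} - \frac{U v}{5}$)
$\left(10 + \left(5 + Y{\left(-4,4 \right)}\right) 3\right) D{\left(-3,-2 \right)} = \left(10 + \left(5 + 6\right) 3\right) \left(-1 - - \frac{3}{5} - \left(- \frac{2}{5}\right) \left(-3\right)\right) = \left(10 + 11 \cdot 3\right) \left(-1 + \frac{3}{5} - \frac{6}{5}\right) = \left(10 + 33\right) \left(- \frac{8}{5}\right) = 43 \left(- \frac{8}{5}\right) = - \frac{344}{5}$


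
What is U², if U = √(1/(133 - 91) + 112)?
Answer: 4705/42 ≈ 112.02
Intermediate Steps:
U = √197610/42 (U = √(1/42 + 112) = √(4705/42) = √197610/42 ≈ 10.584)
U² = (√197610/42)² = 4705/42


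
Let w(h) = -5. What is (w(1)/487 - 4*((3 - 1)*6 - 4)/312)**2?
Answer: 4592449/360734049 ≈ 0.012731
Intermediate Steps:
(w(1)/487 - 4*((3 - 1)*6 - 4)/312)**2 = (-5/487 - 4*((3 - 1)*6 - 4)/312)**2 = (-5*1/487 - 4*(2*6 - 4)*(1/312))**2 = (-5/487 - 4*(12 - 4)*(1/312))**2 = (-5/487 - 4*8*(1/312))**2 = (-5/487 - 32*1/312)**2 = (-5/487 - 4/39)**2 = (-2143/18993)**2 = 4592449/360734049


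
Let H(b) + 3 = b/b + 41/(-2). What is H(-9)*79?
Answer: -3555/2 ≈ -1777.5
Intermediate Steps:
H(b) = -45/2 (H(b) = -3 + (b/b + 41/(-2)) = -3 + (1 + 41*(-½)) = -3 + (1 - 41/2) = -3 - 39/2 = -45/2)
H(-9)*79 = -45/2*79 = -3555/2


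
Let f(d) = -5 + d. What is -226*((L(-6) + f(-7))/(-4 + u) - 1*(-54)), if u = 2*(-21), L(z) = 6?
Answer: -281370/23 ≈ -12233.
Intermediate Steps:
u = -42
-226*((L(-6) + f(-7))/(-4 + u) - 1*(-54)) = -226*((6 + (-5 - 7))/(-4 - 42) - 1*(-54)) = -226*((6 - 12)/(-46) + 54) = -226*(-6*(-1/46) + 54) = -226*(3/23 + 54) = -226*1245/23 = -281370/23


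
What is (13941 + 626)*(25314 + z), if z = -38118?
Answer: -186515868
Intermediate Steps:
(13941 + 626)*(25314 + z) = (13941 + 626)*(25314 - 38118) = 14567*(-12804) = -186515868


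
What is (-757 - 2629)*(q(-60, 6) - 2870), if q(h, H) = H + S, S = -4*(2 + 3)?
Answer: 9765224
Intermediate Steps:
S = -20 (S = -4*5 = -20)
q(h, H) = -20 + H (q(h, H) = H - 20 = -20 + H)
(-757 - 2629)*(q(-60, 6) - 2870) = (-757 - 2629)*((-20 + 6) - 2870) = -3386*(-14 - 2870) = -3386*(-2884) = 9765224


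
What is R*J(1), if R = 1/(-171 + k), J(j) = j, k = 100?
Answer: -1/71 ≈ -0.014085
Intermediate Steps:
R = -1/71 (R = 1/(-171 + 100) = 1/(-71) = -1/71 ≈ -0.014085)
R*J(1) = -1/71*1 = -1/71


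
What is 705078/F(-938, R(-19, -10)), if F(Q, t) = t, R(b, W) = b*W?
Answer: 352539/95 ≈ 3710.9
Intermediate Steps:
R(b, W) = W*b
705078/F(-938, R(-19, -10)) = 705078/((-10*(-19))) = 705078/190 = 705078*(1/190) = 352539/95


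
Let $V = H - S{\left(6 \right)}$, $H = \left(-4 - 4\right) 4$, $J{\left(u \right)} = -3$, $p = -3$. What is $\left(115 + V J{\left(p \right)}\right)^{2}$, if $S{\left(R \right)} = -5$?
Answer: $38416$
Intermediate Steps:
$H = -32$ ($H = \left(-8\right) 4 = -32$)
$V = -27$ ($V = -32 - -5 = -32 + 5 = -27$)
$\left(115 + V J{\left(p \right)}\right)^{2} = \left(115 - -81\right)^{2} = \left(115 + 81\right)^{2} = 196^{2} = 38416$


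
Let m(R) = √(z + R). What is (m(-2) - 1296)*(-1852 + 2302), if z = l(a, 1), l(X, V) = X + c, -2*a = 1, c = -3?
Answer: -583200 + 225*I*√22 ≈ -5.832e+5 + 1055.3*I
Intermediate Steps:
a = -½ (a = -½*1 = -½ ≈ -0.50000)
l(X, V) = -3 + X (l(X, V) = X - 3 = -3 + X)
z = -7/2 (z = -3 - ½ = -7/2 ≈ -3.5000)
m(R) = √(-7/2 + R)
(m(-2) - 1296)*(-1852 + 2302) = (√(-14 + 4*(-2))/2 - 1296)*(-1852 + 2302) = (√(-14 - 8)/2 - 1296)*450 = (√(-22)/2 - 1296)*450 = ((I*√22)/2 - 1296)*450 = (I*√22/2 - 1296)*450 = (-1296 + I*√22/2)*450 = -583200 + 225*I*√22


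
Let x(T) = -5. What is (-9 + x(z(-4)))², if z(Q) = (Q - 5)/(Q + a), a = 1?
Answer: 196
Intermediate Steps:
z(Q) = (-5 + Q)/(1 + Q) (z(Q) = (Q - 5)/(Q + 1) = (-5 + Q)/(1 + Q))
(-9 + x(z(-4)))² = (-9 - 5)² = (-14)² = 196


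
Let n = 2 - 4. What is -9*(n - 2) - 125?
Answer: -89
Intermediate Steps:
n = -2
-9*(n - 2) - 125 = -9*(-2 - 2) - 125 = -9*(-4) - 125 = 36 - 125 = -89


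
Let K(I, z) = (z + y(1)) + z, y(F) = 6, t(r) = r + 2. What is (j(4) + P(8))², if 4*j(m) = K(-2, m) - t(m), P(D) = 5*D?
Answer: 1764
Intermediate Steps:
t(r) = 2 + r
K(I, z) = 6 + 2*z (K(I, z) = (z + 6) + z = (6 + z) + z = 6 + 2*z)
j(m) = 1 + m/4 (j(m) = ((6 + 2*m) - (2 + m))/4 = ((6 + 2*m) + (-2 - m))/4 = (4 + m)/4 = 1 + m/4)
(j(4) + P(8))² = ((1 + (¼)*4) + 5*8)² = ((1 + 1) + 40)² = (2 + 40)² = 42² = 1764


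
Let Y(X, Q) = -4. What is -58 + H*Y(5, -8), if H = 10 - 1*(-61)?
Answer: -342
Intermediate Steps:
H = 71 (H = 10 + 61 = 71)
-58 + H*Y(5, -8) = -58 + 71*(-4) = -58 - 284 = -342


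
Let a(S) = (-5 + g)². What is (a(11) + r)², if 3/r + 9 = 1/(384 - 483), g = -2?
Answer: 1884514921/795664 ≈ 2368.5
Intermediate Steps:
a(S) = 49 (a(S) = (-5 - 2)² = (-7)² = 49)
r = -297/892 (r = 3/(-9 + 1/(384 - 483)) = 3/(-9 + 1/(-99)) = 3/(-9 - 1/99) = 3/(-892/99) = 3*(-99/892) = -297/892 ≈ -0.33296)
(a(11) + r)² = (49 - 297/892)² = (43411/892)² = 1884514921/795664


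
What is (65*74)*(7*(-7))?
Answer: -235690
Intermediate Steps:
(65*74)*(7*(-7)) = 4810*(-49) = -235690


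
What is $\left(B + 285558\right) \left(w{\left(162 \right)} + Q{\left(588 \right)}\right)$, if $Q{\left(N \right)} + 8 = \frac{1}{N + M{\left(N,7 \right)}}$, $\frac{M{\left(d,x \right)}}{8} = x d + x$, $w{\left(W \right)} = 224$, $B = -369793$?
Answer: $- \frac{610834566955}{33572} \approx -1.8195 \cdot 10^{7}$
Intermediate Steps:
$M{\left(d,x \right)} = 8 x + 8 d x$ ($M{\left(d,x \right)} = 8 \left(x d + x\right) = 8 \left(d x + x\right) = 8 \left(x + d x\right) = 8 x + 8 d x$)
$Q{\left(N \right)} = -8 + \frac{1}{56 + 57 N}$ ($Q{\left(N \right)} = -8 + \frac{1}{N + 8 \cdot 7 \left(1 + N\right)} = -8 + \frac{1}{N + \left(56 + 56 N\right)} = -8 + \frac{1}{56 + 57 N}$)
$\left(B + 285558\right) \left(w{\left(162 \right)} + Q{\left(588 \right)}\right) = \left(-369793 + 285558\right) \left(224 + \frac{3 \left(-149 - 89376\right)}{56 + 57 \cdot 588}\right) = - 84235 \left(224 + \frac{3 \left(-149 - 89376\right)}{56 + 33516}\right) = - 84235 \left(224 + 3 \cdot \frac{1}{33572} \left(-89525\right)\right) = - 84235 \left(224 - \frac{268575}{33572}\right) = \left(-84235\right) \frac{7251553}{33572} = - \frac{610834566955}{33572}$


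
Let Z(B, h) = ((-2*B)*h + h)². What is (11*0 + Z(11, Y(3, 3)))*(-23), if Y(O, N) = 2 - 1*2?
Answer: 0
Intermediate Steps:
Y(O, N) = 0 (Y(O, N) = 2 - 2 = 0)
Z(B, h) = (h - 2*B*h)² (Z(B, h) = (-2*B*h + h)² = (h - 2*B*h)²)
(11*0 + Z(11, Y(3, 3)))*(-23) = (11*0 + 0²*(-1 + 2*11)²)*(-23) = (0 + 0*(-1 + 22)²)*(-23) = (0 + 0*21²)*(-23) = (0 + 0*441)*(-23) = (0 + 0)*(-23) = 0*(-23) = 0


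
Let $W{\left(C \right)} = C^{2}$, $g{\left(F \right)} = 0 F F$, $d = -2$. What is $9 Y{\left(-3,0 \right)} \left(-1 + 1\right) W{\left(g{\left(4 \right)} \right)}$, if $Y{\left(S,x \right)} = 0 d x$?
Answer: $0$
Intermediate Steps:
$Y{\left(S,x \right)} = 0$ ($Y{\left(S,x \right)} = 0 \left(-2\right) x = 0 x = 0$)
$g{\left(F \right)} = 0$ ($g{\left(F \right)} = 0 F = 0$)
$9 Y{\left(-3,0 \right)} \left(-1 + 1\right) W{\left(g{\left(4 \right)} \right)} = 9 \cdot 0 \left(-1 + 1\right) 0^{2} = 9 \cdot 0 \cdot 0 \cdot 0 = 9 \cdot 0 \cdot 0 = 0 \cdot 0 = 0$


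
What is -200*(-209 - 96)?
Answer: 61000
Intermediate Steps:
-200*(-209 - 96) = -200*(-305) = 61000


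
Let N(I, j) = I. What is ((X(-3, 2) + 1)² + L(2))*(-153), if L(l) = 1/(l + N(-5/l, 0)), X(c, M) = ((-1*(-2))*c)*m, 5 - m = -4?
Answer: -429471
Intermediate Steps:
m = 9 (m = 5 - 1*(-4) = 5 + 4 = 9)
X(c, M) = 18*c (X(c, M) = ((-1*(-2))*c)*9 = (2*c)*9 = 18*c)
L(l) = 1/(l - 5/l)
((X(-3, 2) + 1)² + L(2))*(-153) = ((18*(-3) + 1)² + 2/(-5 + 2²))*(-153) = ((-54 + 1)² + 2/(-5 + 4))*(-153) = ((-53)² + 2/(-1))*(-153) = (2809 + 2*(-1))*(-153) = (2809 - 2)*(-153) = 2807*(-153) = -429471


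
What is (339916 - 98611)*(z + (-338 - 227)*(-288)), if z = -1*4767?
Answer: 38114848665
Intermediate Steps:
z = -4767
(339916 - 98611)*(z + (-338 - 227)*(-288)) = (339916 - 98611)*(-4767 + (-338 - 227)*(-288)) = 241305*(-4767 - 565*(-288)) = 241305*(-4767 + 162720) = 241305*157953 = 38114848665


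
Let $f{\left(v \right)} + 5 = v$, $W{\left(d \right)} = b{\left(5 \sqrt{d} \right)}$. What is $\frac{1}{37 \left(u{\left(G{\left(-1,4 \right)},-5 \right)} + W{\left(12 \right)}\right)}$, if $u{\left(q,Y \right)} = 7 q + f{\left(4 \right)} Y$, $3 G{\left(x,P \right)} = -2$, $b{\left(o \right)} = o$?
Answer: $- \frac{3}{99863} + \frac{90 \sqrt{3}}{99863} \approx 0.0015309$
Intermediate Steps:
$G{\left(x,P \right)} = - \frac{2}{3}$ ($G{\left(x,P \right)} = \frac{1}{3} \left(-2\right) = - \frac{2}{3}$)
$W{\left(d \right)} = 5 \sqrt{d}$
$f{\left(v \right)} = -5 + v$
$u{\left(q,Y \right)} = - Y + 7 q$ ($u{\left(q,Y \right)} = 7 q + \left(-5 + 4\right) Y = 7 q - Y = - Y + 7 q$)
$\frac{1}{37 \left(u{\left(G{\left(-1,4 \right)},-5 \right)} + W{\left(12 \right)}\right)} = \frac{1}{37 \left(\left(\left(-1\right) \left(-5\right) + 7 \left(- \frac{2}{3}\right)\right) + 5 \sqrt{12}\right)} = \frac{1}{37 \left(\left(5 - \frac{14}{3}\right) + 5 \cdot 2 \sqrt{3}\right)} = \frac{1}{37 \left(\frac{1}{3} + 10 \sqrt{3}\right)} = \frac{1}{\frac{37}{3} + 370 \sqrt{3}}$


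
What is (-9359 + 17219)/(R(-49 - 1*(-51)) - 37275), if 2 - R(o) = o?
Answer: -524/2485 ≈ -0.21087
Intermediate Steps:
R(o) = 2 - o
(-9359 + 17219)/(R(-49 - 1*(-51)) - 37275) = (-9359 + 17219)/((2 - (-49 - 1*(-51))) - 37275) = 7860/((2 - (-49 + 51)) - 37275) = 7860/((2 - 1*2) - 37275) = 7860/((2 - 2) - 37275) = 7860/(0 - 37275) = 7860/(-37275) = 7860*(-1/37275) = -524/2485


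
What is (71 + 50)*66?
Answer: 7986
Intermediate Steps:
(71 + 50)*66 = 121*66 = 7986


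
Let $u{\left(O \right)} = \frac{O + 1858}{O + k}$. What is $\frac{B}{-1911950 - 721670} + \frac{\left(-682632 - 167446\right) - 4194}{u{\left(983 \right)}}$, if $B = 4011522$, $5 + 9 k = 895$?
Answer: $- \frac{10953338049562849}{33669514890} \approx -3.2532 \cdot 10^{5}$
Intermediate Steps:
$k = \frac{890}{9}$ ($k = - \frac{5}{9} + \frac{1}{9} \cdot 895 = - \frac{5}{9} + \frac{895}{9} = \frac{890}{9} \approx 98.889$)
$u{\left(O \right)} = \frac{1858 + O}{\frac{890}{9} + O}$ ($u{\left(O \right)} = \frac{O + 1858}{O + \frac{890}{9}} = \frac{1858 + O}{\frac{890}{9} + O}$)
$\frac{B}{-1911950 - 721670} + \frac{\left(-682632 - 167446\right) - 4194}{u{\left(983 \right)}} = \frac{4011522}{-1911950 - 721670} + \frac{\left(-682632 - 167446\right) - 4194}{9 \frac{1}{890 + 9 \cdot 983} \left(1858 + 983\right)} = \frac{4011522}{-2633620} + \frac{-850078 + \left(-131221 + 127027\right)}{9 \frac{1}{890 + 8847} \cdot 2841} = 4011522 \left(- \frac{1}{2633620}\right) + \frac{-850078 - 4194}{9 \cdot \frac{1}{9737} \cdot 2841} = - \frac{2005761}{1316810} - \frac{854272}{9 \cdot \frac{1}{9737} \cdot 2841} = - \frac{2005761}{1316810} - \frac{854272}{\frac{25569}{9737}} = - \frac{2005761}{1316810} - \frac{8318046464}{25569} = - \frac{10953338049562849}{33669514890}$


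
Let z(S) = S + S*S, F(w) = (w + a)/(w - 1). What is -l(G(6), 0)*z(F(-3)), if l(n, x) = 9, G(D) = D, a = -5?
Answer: -54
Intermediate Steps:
F(w) = (-5 + w)/(-1 + w) (F(w) = (w - 5)/(w - 1) = (-5 + w)/(-1 + w))
z(S) = S + S²
-l(G(6), 0)*z(F(-3)) = -9*((-5 - 3)/(-1 - 3))*(1 + (-5 - 3)/(-1 - 3)) = -9*(-8/(-4))*(1 - 8/(-4)) = -9*(-¼*(-8))*(1 - ¼*(-8)) = -9*2*(1 + 2) = -9*2*3 = -9*6 = -1*54 = -54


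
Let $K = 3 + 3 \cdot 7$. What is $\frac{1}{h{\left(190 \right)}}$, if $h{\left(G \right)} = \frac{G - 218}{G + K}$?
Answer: $- \frac{107}{14} \approx -7.6429$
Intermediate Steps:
$K = 24$ ($K = 3 + 21 = 24$)
$h{\left(G \right)} = \frac{-218 + G}{24 + G}$ ($h{\left(G \right)} = \frac{G - 218}{G + 24} = \frac{-218 + G}{24 + G}$)
$\frac{1}{h{\left(190 \right)}} = \frac{1}{\frac{1}{24 + 190} \left(-218 + 190\right)} = \frac{1}{\frac{1}{214} \left(-28\right)} = \frac{1}{- \frac{14}{107}} = - \frac{107}{14}$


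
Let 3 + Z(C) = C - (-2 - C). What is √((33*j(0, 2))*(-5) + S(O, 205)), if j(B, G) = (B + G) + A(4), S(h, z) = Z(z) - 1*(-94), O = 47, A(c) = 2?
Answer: I*√157 ≈ 12.53*I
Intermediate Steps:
Z(C) = -1 + 2*C (Z(C) = -3 + (C - (-2 - C)) = -3 + (C + (2 + C)) = -3 + (2 + 2*C) = -1 + 2*C)
S(h, z) = 93 + 2*z (S(h, z) = (-1 + 2*z) - 1*(-94) = (-1 + 2*z) + 94 = 93 + 2*z)
j(B, G) = 2 + B + G (j(B, G) = (B + G) + 2 = 2 + B + G)
√((33*j(0, 2))*(-5) + S(O, 205)) = √((33*(2 + 0 + 2))*(-5) + (93 + 2*205)) = √((33*4)*(-5) + (93 + 410)) = √(132*(-5) + 503) = √(-660 + 503) = √(-157) = I*√157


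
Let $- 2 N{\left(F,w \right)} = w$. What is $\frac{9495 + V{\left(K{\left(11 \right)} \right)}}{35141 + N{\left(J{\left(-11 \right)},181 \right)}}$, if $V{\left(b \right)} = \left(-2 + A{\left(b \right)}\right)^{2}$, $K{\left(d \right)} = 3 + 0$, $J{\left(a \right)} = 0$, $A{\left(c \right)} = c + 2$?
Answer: $\frac{2112}{7789} \approx 0.27115$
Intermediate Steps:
$A{\left(c \right)} = 2 + c$
$N{\left(F,w \right)} = - \frac{w}{2}$
$K{\left(d \right)} = 3$
$V{\left(b \right)} = b^{2}$ ($V{\left(b \right)} = \left(-2 + \left(2 + b\right)\right)^{2} = b^{2}$)
$\frac{9495 + V{\left(K{\left(11 \right)} \right)}}{35141 + N{\left(J{\left(-11 \right)},181 \right)}} = \frac{9495 + 3^{2}}{35141 - \frac{181}{2}} = \frac{9495 + 9}{35141 - \frac{181}{2}} = \frac{9504}{\frac{70101}{2}} = 9504 \cdot \frac{2}{70101} = \frac{2112}{7789}$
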